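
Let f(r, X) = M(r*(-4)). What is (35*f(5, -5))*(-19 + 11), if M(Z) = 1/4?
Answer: -70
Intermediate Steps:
M(Z) = ¼
f(r, X) = ¼
(35*f(5, -5))*(-19 + 11) = (35*(¼))*(-19 + 11) = (35/4)*(-8) = -70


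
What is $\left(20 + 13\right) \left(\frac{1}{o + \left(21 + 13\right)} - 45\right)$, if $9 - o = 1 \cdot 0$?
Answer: $- \frac{63822}{43} \approx -1484.2$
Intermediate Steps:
$o = 9$ ($o = 9 - 1 \cdot 0 = 9 - 0 = 9 + 0 = 9$)
$\left(20 + 13\right) \left(\frac{1}{o + \left(21 + 13\right)} - 45\right) = \left(20 + 13\right) \left(\frac{1}{9 + \left(21 + 13\right)} - 45\right) = 33 \left(\frac{1}{9 + 34} - 45\right) = 33 \left(\frac{1}{43} - 45\right) = 33 \left(- \frac{1934}{43}\right) = - \frac{63822}{43}$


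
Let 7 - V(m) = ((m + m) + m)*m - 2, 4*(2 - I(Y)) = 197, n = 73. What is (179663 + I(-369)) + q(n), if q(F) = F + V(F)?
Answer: 654843/4 ≈ 1.6371e+5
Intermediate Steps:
I(Y) = -189/4 (I(Y) = 2 - 1/4*197 = 2 - 197/4 = -189/4)
V(m) = 9 - 3*m**2 (V(m) = 7 - (((m + m) + m)*m - 2) = 7 - ((2*m + m)*m - 2) = 7 - ((3*m)*m - 2) = 7 - (3*m**2 - 2) = 7 - (-2 + 3*m**2) = 7 + (2 - 3*m**2) = 9 - 3*m**2)
q(F) = 9 + F - 3*F**2 (q(F) = F + (9 - 3*F**2) = 9 + F - 3*F**2)
(179663 + I(-369)) + q(n) = (179663 - 189/4) + (9 + 73 - 3*73**2) = 718463/4 + (9 + 73 - 3*5329) = 718463/4 + (9 + 73 - 15987) = 718463/4 - 15905 = 654843/4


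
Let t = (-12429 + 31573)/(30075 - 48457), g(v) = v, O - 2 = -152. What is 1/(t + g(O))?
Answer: -9191/1388222 ≈ -0.0066207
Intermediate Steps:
O = -150 (O = 2 - 152 = -150)
t = -9572/9191 (t = 19144/(-18382) = 19144*(-1/18382) = -9572/9191 ≈ -1.0415)
1/(t + g(O)) = 1/(-9572/9191 - 150) = 1/(-1388222/9191) = -9191/1388222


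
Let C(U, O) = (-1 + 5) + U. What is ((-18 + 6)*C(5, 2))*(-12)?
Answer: 1296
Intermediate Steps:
C(U, O) = 4 + U
((-18 + 6)*C(5, 2))*(-12) = ((-18 + 6)*(4 + 5))*(-12) = -12*9*(-12) = -108*(-12) = 1296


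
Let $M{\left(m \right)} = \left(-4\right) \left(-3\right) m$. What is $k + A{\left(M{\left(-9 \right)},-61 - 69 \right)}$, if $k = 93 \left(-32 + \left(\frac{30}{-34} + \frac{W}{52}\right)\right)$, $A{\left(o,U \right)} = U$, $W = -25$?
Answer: $- \frac{2857769}{884} \approx -3232.8$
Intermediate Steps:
$M{\left(m \right)} = 12 m$
$k = - \frac{2742849}{884}$ ($k = 93 \left(-32 + \left(\frac{30}{-34} - \frac{25}{52}\right)\right) = 93 \left(-32 + \left(30 \left(- \frac{1}{34}\right) - \frac{25}{52}\right)\right) = 93 \left(-32 - \frac{1205}{884}\right) = 93 \left(- \frac{29493}{884}\right) = - \frac{2742849}{884} \approx -3102.8$)
$k + A{\left(M{\left(-9 \right)},-61 - 69 \right)} = - \frac{2742849}{884} - 130 = - \frac{2857769}{884}$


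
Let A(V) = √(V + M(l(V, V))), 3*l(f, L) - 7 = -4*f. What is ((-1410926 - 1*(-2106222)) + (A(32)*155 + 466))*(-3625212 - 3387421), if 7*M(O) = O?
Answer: -4879123561346 - 1086958115*√11571/21 ≈ -4.8847e+12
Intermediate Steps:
l(f, L) = 7/3 - 4*f/3 (l(f, L) = 7/3 + (-4*f)/3 = 7/3 - 4*f/3)
M(O) = O/7
A(V) = √(⅓ + 17*V/21) (A(V) = √(V + (7/3 - 4*V/3)/7) = √(V + (⅓ - 4*V/21)) = √(⅓ + 17*V/21))
((-1410926 - 1*(-2106222)) + (A(32)*155 + 466))*(-3625212 - 3387421) = ((-1410926 - 1*(-2106222)) + ((√(147 + 357*32)/21)*155 + 466))*(-3625212 - 3387421) = ((-1410926 + 2106222) + ((√(147 + 11424)/21)*155 + 466))*(-7012633) = (695296 + ((√11571/21)*155 + 466))*(-7012633) = (695296 + (155*√11571/21 + 466))*(-7012633) = (695296 + (466 + 155*√11571/21))*(-7012633) = (695762 + 155*√11571/21)*(-7012633) = -4879123561346 - 1086958115*√11571/21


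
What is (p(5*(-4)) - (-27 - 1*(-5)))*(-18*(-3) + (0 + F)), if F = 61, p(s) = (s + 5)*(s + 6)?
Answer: 26680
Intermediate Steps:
p(s) = (5 + s)*(6 + s)
(p(5*(-4)) - (-27 - 1*(-5)))*(-18*(-3) + (0 + F)) = ((30 + (5*(-4))² + 11*(5*(-4))) - (-27 - 1*(-5)))*(-18*(-3) + (0 + 61)) = ((30 + (-20)² + 11*(-20)) - (-27 + 5))*(54 + 61) = ((30 + 400 - 220) - 1*(-22))*115 = (210 + 22)*115 = 232*115 = 26680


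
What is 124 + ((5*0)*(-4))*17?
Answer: 124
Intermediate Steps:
124 + ((5*0)*(-4))*17 = 124 + (0*(-4))*17 = 124 + 0*17 = 124 + 0 = 124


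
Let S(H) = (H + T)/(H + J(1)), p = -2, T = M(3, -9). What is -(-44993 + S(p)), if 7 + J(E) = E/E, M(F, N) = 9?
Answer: 359951/8 ≈ 44994.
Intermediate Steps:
T = 9
J(E) = -6 (J(E) = -7 + E/E = -7 + 1 = -6)
S(H) = (9 + H)/(-6 + H) (S(H) = (H + 9)/(H - 6) = (9 + H)/(-6 + H))
-(-44993 + S(p)) = -(-44993 + (9 - 2)/(-6 - 2)) = -(-44993 + 7/(-8)) = -(-44993 - 1/8*7) = -(-44993 - 7/8) = -1*(-359951/8) = 359951/8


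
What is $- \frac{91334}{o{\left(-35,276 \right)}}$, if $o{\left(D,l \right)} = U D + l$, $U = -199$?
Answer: $- \frac{91334}{7241} \approx -12.613$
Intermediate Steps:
$o{\left(D,l \right)} = l - 199 D$ ($o{\left(D,l \right)} = - 199 D + l = l - 199 D$)
$- \frac{91334}{o{\left(-35,276 \right)}} = - \frac{91334}{276 - -6965} = - \frac{91334}{276 + 6965} = - \frac{91334}{7241}$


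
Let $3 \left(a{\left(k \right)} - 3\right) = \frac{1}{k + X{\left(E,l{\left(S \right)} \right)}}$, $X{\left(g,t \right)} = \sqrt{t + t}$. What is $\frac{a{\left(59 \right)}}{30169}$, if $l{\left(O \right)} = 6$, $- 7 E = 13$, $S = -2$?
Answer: $\frac{31280}{313968783} - \frac{2 \sqrt{3}}{313968783} \approx 9.9617 \cdot 10^{-5}$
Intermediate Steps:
$E = - \frac{13}{7}$ ($E = \left(- \frac{1}{7}\right) 13 = - \frac{13}{7} \approx -1.8571$)
$X{\left(g,t \right)} = \sqrt{2} \sqrt{t}$ ($X{\left(g,t \right)} = \sqrt{2 t} = \sqrt{2} \sqrt{t}$)
$a{\left(k \right)} = 3 + \frac{1}{3 \left(k + 2 \sqrt{3}\right)}$ ($a{\left(k \right)} = 3 + \frac{1}{3 \left(k + \sqrt{2} \sqrt{6}\right)} = 3 + \frac{1}{3 \left(k + 2 \sqrt{3}\right)}$)
$\frac{a{\left(59 \right)}}{30169} = \frac{\frac{1}{3} \frac{1}{59 + 2 \sqrt{3}} \left(1 + 9 \cdot 59 + 18 \sqrt{3}\right)}{30169} = \frac{1 + 531 + 18 \sqrt{3}}{3 \left(59 + 2 \sqrt{3}\right)} \frac{1}{30169} = \frac{532 + 18 \sqrt{3}}{3 \left(59 + 2 \sqrt{3}\right)} \frac{1}{30169} = \frac{532 + 18 \sqrt{3}}{90507 \left(59 + 2 \sqrt{3}\right)}$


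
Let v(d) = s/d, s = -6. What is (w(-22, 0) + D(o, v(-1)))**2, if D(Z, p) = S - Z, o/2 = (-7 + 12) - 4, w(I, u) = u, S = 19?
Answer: 289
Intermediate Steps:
v(d) = -6/d
o = 2 (o = 2*((-7 + 12) - 4) = 2*(5 - 4) = 2*1 = 2)
D(Z, p) = 19 - Z
(w(-22, 0) + D(o, v(-1)))**2 = (0 + (19 - 1*2))**2 = (0 + (19 - 2))**2 = (0 + 17)**2 = 17**2 = 289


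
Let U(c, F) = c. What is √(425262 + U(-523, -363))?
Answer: √424739 ≈ 651.72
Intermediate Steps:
√(425262 + U(-523, -363)) = √(425262 - 523) = √424739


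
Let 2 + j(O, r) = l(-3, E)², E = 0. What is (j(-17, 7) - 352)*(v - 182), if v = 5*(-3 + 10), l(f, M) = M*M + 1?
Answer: 51891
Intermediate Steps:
l(f, M) = 1 + M² (l(f, M) = M² + 1 = 1 + M²)
v = 35 (v = 5*7 = 35)
j(O, r) = -1 (j(O, r) = -2 + (1 + 0²)² = -2 + (1 + 0)² = -2 + 1² = -2 + 1 = -1)
(j(-17, 7) - 352)*(v - 182) = (-1 - 352)*(35 - 182) = -353*(-147) = 51891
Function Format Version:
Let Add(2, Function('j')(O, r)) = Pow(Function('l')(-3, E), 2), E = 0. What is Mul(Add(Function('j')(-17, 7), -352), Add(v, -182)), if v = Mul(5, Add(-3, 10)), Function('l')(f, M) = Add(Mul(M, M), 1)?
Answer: 51891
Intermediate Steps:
Function('l')(f, M) = Add(1, Pow(M, 2)) (Function('l')(f, M) = Add(Pow(M, 2), 1) = Add(1, Pow(M, 2)))
v = 35 (v = Mul(5, 7) = 35)
Function('j')(O, r) = -1 (Function('j')(O, r) = Add(-2, Pow(Add(1, Pow(0, 2)), 2)) = Add(-2, Pow(Add(1, 0), 2)) = Add(-2, Pow(1, 2)) = Add(-2, 1) = -1)
Mul(Add(Function('j')(-17, 7), -352), Add(v, -182)) = Mul(Add(-1, -352), Add(35, -182)) = Mul(-353, -147) = 51891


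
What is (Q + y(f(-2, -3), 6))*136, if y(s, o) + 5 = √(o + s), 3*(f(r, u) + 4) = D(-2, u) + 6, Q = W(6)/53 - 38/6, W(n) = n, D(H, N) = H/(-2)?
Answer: -242624/159 + 136*√39/3 ≈ -1242.8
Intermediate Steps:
D(H, N) = -H/2 (D(H, N) = H*(-½) = -H/2)
Q = -989/159 (Q = 6/53 - 38/6 = 6*(1/53) - 38*⅙ = 6/53 - 19/3 = -989/159 ≈ -6.2201)
f(r, u) = -5/3 (f(r, u) = -4 + (-½*(-2) + 6)/3 = -4 + (1 + 6)/3 = -4 + (⅓)*7 = -4 + 7/3 = -5/3)
y(s, o) = -5 + √(o + s)
(Q + y(f(-2, -3), 6))*136 = (-989/159 + (-5 + √(6 - 5/3)))*136 = (-989/159 + (-5 + √(13/3)))*136 = (-989/159 + (-5 + √39/3))*136 = (-1784/159 + √39/3)*136 = -242624/159 + 136*√39/3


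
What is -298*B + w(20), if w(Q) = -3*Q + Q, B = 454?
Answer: -135332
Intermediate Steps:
w(Q) = -2*Q
-298*B + w(20) = -298*454 - 2*20 = -135292 - 40 = -135332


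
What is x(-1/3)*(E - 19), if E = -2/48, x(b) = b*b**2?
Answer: 457/648 ≈ 0.70525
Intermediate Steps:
x(b) = b**3
E = -1/24 (E = -2*1/48 = -1/24 ≈ -0.041667)
x(-1/3)*(E - 19) = (-1/3)**3*(-1/24 - 19) = (-1*1/3)**3*(-457/24) = (-1/3)**3*(-457/24) = -1/27*(-457/24) = 457/648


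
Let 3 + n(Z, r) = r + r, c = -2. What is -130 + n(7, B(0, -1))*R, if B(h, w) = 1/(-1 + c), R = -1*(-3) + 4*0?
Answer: -141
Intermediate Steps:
R = 3 (R = 3 + 0 = 3)
B(h, w) = -⅓ (B(h, w) = 1/(-1 - 2) = 1/(-3) = -⅓)
n(Z, r) = -3 + 2*r (n(Z, r) = -3 + (r + r) = -3 + 2*r)
-130 + n(7, B(0, -1))*R = -130 + (-3 + 2*(-⅓))*3 = -130 + (-3 - ⅔)*3 = -130 - 11/3*3 = -130 - 11 = -141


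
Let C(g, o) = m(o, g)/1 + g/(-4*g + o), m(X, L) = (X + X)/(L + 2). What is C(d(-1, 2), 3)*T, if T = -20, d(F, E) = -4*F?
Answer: -180/13 ≈ -13.846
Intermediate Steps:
m(X, L) = 2*X/(2 + L) (m(X, L) = (2*X)/(2 + L) = 2*X/(2 + L))
C(g, o) = g/(o - 4*g) + 2*o/(2 + g) (C(g, o) = (2*o/(2 + g))/1 + g/(-4*g + o) = (2*o/(2 + g))*1 + g/(o - 4*g) = 2*o/(2 + g) + g/(o - 4*g) = g/(o - 4*g) + 2*o/(2 + g))
C(d(-1, 2), 3)*T = ((-2*3² - (-4*(-1))*(2 - 4*(-1)) + 8*(-4*(-1))*3)/((2 - 4*(-1))*(-1*3 + 4*(-4*(-1)))))*(-20) = ((-2*9 - 1*4*(2 + 4) + 8*4*3)/((2 + 4)*(-3 + 4*4)))*(-20) = ((-18 - 1*4*6 + 96)/(6*(-3 + 16)))*(-20) = ((⅙)*(-18 - 24 + 96)/13)*(-20) = ((⅙)*(1/13)*54)*(-20) = (9/13)*(-20) = -180/13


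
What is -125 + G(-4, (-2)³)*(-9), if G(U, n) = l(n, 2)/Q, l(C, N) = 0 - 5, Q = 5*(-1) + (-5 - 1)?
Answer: -1420/11 ≈ -129.09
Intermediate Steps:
Q = -11 (Q = -5 - 6 = -11)
l(C, N) = -5
G(U, n) = 5/11 (G(U, n) = -5/(-11) = -5*(-1/11) = 5/11)
-125 + G(-4, (-2)³)*(-9) = -125 + (5/11)*(-9) = -125 - 45/11 = -1420/11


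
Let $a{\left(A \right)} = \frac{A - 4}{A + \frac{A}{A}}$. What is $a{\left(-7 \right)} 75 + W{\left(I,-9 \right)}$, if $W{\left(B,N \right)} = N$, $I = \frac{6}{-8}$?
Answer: $\frac{257}{2} \approx 128.5$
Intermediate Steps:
$I = - \frac{3}{4}$ ($I = 6 \left(- \frac{1}{8}\right) = - \frac{3}{4} \approx -0.75$)
$a{\left(A \right)} = \frac{-4 + A}{1 + A}$ ($a{\left(A \right)} = \frac{-4 + A}{A + 1} = \frac{-4 + A}{1 + A}$)
$a{\left(-7 \right)} 75 + W{\left(I,-9 \right)} = \frac{-4 - 7}{1 - 7} \cdot 75 - 9 = \frac{1}{-6} \left(-11\right) 75 - 9 = \left(- \frac{1}{6}\right) \left(-11\right) 75 - 9 = \frac{11}{6} \cdot 75 - 9 = \frac{275}{2} - 9 = \frac{257}{2}$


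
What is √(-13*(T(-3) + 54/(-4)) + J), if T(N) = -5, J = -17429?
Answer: I*√68754/2 ≈ 131.1*I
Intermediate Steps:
√(-13*(T(-3) + 54/(-4)) + J) = √(-13*(-5 + 54/(-4)) - 17429) = √(-13*(-5 + 54*(-¼)) - 17429) = √(-13*(-5 - 27/2) - 17429) = √(-13*(-37/2) - 17429) = √(481/2 - 17429) = √(-34377/2) = I*√68754/2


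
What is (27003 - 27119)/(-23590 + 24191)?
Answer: -116/601 ≈ -0.19301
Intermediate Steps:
(27003 - 27119)/(-23590 + 24191) = -116/601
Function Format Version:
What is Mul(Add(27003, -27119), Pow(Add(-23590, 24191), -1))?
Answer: Rational(-116, 601) ≈ -0.19301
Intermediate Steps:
Mul(Add(27003, -27119), Pow(Add(-23590, 24191), -1)) = Mul(-116, Pow(601, -1)) = Mul(-116, Rational(1, 601)) = Rational(-116, 601)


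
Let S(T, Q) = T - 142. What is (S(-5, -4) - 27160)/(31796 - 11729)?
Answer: -27307/20067 ≈ -1.3608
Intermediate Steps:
S(T, Q) = -142 + T
(S(-5, -4) - 27160)/(31796 - 11729) = ((-142 - 5) - 27160)/(31796 - 11729) = (-147 - 27160)/20067 = -27307*1/20067 = -27307/20067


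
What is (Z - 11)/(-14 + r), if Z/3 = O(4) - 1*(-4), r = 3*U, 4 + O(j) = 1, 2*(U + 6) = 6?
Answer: 8/23 ≈ 0.34783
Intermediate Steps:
U = -3 (U = -6 + (½)*6 = -6 + 3 = -3)
O(j) = -3 (O(j) = -4 + 1 = -3)
r = -9 (r = 3*(-3) = -9)
Z = 3 (Z = 3*(-3 - 1*(-4)) = 3*(-3 + 4) = 3*1 = 3)
(Z - 11)/(-14 + r) = (3 - 11)/(-14 - 9) = -8/(-23) = -8*(-1/23) = 8/23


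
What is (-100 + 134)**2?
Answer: 1156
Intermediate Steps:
(-100 + 134)**2 = 34**2 = 1156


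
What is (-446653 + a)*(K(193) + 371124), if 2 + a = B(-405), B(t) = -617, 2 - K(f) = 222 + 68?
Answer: -165864559392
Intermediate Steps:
K(f) = -288 (K(f) = 2 - (222 + 68) = 2 - 1*290 = 2 - 290 = -288)
a = -619 (a = -2 - 617 = -619)
(-446653 + a)*(K(193) + 371124) = (-446653 - 619)*(-288 + 371124) = -447272*370836 = -165864559392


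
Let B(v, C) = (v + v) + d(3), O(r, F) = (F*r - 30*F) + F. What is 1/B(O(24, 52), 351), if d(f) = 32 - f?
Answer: -1/491 ≈ -0.0020367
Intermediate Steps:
O(r, F) = -29*F + F*r (O(r, F) = (-30*F + F*r) + F = -29*F + F*r)
B(v, C) = 29 + 2*v (B(v, C) = (v + v) + (32 - 1*3) = 2*v + (32 - 3) = 2*v + 29 = 29 + 2*v)
1/B(O(24, 52), 351) = 1/(29 + 2*(52*(-29 + 24))) = 1/(29 + 2*(52*(-5))) = 1/(29 + 2*(-260)) = 1/(29 - 520) = 1/(-491) = -1/491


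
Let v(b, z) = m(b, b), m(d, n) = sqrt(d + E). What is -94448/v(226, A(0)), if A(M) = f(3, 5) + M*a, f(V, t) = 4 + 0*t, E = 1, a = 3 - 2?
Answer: -94448*sqrt(227)/227 ≈ -6268.7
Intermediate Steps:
a = 1
f(V, t) = 4 (f(V, t) = 4 + 0 = 4)
m(d, n) = sqrt(1 + d) (m(d, n) = sqrt(d + 1) = sqrt(1 + d))
A(M) = 4 + M (A(M) = 4 + M*1 = 4 + M)
v(b, z) = sqrt(1 + b)
-94448/v(226, A(0)) = -94448/sqrt(1 + 226) = -94448*sqrt(227)/227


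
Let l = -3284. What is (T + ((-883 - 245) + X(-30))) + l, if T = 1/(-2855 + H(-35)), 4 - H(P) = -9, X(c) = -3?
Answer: -12547431/2842 ≈ -4415.0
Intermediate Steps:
H(P) = 13 (H(P) = 4 - 1*(-9) = 4 + 9 = 13)
T = -1/2842 (T = 1/(-2855 + 13) = 1/(-2842) = -1/2842 ≈ -0.00035186)
(T + ((-883 - 245) + X(-30))) + l = (-1/2842 + ((-883 - 245) - 3)) - 3284 = (-1/2842 + (-1128 - 3)) - 3284 = (-1/2842 - 1131) - 3284 = -3214303/2842 - 3284 = -12547431/2842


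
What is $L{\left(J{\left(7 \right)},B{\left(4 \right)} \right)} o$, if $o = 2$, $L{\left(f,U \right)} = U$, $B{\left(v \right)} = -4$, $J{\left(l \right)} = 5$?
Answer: $-8$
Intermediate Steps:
$L{\left(J{\left(7 \right)},B{\left(4 \right)} \right)} o = \left(-4\right) 2 = -8$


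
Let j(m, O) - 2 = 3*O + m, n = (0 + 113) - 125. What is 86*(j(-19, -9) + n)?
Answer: -4816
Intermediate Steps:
n = -12 (n = 113 - 125 = -12)
j(m, O) = 2 + m + 3*O (j(m, O) = 2 + (3*O + m) = 2 + (m + 3*O) = 2 + m + 3*O)
86*(j(-19, -9) + n) = 86*((2 - 19 + 3*(-9)) - 12) = 86*((2 - 19 - 27) - 12) = 86*(-44 - 12) = 86*(-56) = -4816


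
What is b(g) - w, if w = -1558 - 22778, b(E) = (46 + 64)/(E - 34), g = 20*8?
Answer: 1533223/63 ≈ 24337.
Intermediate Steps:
g = 160
b(E) = 110/(-34 + E)
w = -24336
b(g) - w = 110/(-34 + 160) - 1*(-24336) = 110/126 + 24336 = 110*(1/126) + 24336 = 55/63 + 24336 = 1533223/63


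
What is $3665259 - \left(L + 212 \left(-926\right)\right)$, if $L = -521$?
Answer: $3862092$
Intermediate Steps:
$3665259 - \left(L + 212 \left(-926\right)\right) = 3665259 - \left(-521 + 212 \left(-926\right)\right) = 3665259 - \left(-521 - 196312\right) = 3665259 - -196833 = 3665259 + 196833 = 3862092$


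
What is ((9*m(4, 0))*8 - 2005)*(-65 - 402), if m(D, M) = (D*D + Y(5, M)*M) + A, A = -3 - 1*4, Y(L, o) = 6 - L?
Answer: 633719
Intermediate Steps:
A = -7 (A = -3 - 4 = -7)
m(D, M) = -7 + M + D**2 (m(D, M) = (D*D + (6 - 1*5)*M) - 7 = (D**2 + (6 - 5)*M) - 7 = (D**2 + 1*M) - 7 = (D**2 + M) - 7 = (M + D**2) - 7 = -7 + M + D**2)
((9*m(4, 0))*8 - 2005)*(-65 - 402) = ((9*(-7 + 0 + 4**2))*8 - 2005)*(-65 - 402) = ((9*(-7 + 0 + 16))*8 - 2005)*(-467) = ((9*9)*8 - 2005)*(-467) = (81*8 - 2005)*(-467) = (648 - 2005)*(-467) = -1357*(-467) = 633719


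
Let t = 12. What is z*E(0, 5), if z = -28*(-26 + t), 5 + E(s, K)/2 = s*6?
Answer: -3920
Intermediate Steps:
E(s, K) = -10 + 12*s (E(s, K) = -10 + 2*(s*6) = -10 + 2*(6*s) = -10 + 12*s)
z = 392 (z = -28*(-26 + 12) = -28*(-14) = 392)
z*E(0, 5) = 392*(-10 + 12*0) = 392*(-10 + 0) = 392*(-10) = -3920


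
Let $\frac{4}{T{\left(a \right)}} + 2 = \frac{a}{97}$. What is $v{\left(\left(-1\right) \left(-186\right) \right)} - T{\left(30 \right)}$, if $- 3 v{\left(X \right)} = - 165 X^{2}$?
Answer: $\frac{78014077}{41} \approx 1.9028 \cdot 10^{6}$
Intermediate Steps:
$T{\left(a \right)} = \frac{4}{-2 + \frac{a}{97}}$
$v{\left(X \right)} = 55 X^{2}$ ($v{\left(X \right)} = - \frac{\left(-165\right) X^{2}}{3} = 55 X^{2}$)
$v{\left(\left(-1\right) \left(-186\right) \right)} - T{\left(30 \right)} = 55 \left(\left(-1\right) \left(-186\right)\right)^{2} - \frac{388}{-194 + 30} = 55 \cdot 186^{2} - \frac{388}{-164} = 55 \cdot 34596 - 388 \left(- \frac{1}{164}\right) = 1902780 - - \frac{97}{41} = 1902780 + \frac{97}{41} = \frac{78014077}{41}$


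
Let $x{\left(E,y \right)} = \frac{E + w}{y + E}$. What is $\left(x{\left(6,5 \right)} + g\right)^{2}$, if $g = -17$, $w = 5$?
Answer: $256$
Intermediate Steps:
$x{\left(E,y \right)} = \frac{5 + E}{E + y}$ ($x{\left(E,y \right)} = \frac{E + 5}{y + E} = \frac{5 + E}{E + y}$)
$\left(x{\left(6,5 \right)} + g\right)^{2} = \left(\frac{5 + 6}{6 + 5} - 17\right)^{2} = \left(\frac{1}{11} \cdot 11 - 17\right)^{2} = \left(1 - 17\right)^{2} = \left(-16\right)^{2} = 256$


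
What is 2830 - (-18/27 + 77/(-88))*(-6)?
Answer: 11283/4 ≈ 2820.8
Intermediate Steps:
2830 - (-18/27 + 77/(-88))*(-6) = 2830 - (-18*1/27 + 77*(-1/88))*(-6) = 2830 - (-⅔ - 7/8)*(-6) = 2830 - (-37)*(-6)/24 = 2830 - 1*37/4 = 2830 - 37/4 = 11283/4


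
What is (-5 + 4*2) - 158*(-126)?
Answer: 19911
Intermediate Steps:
(-5 + 4*2) - 158*(-126) = (-5 + 8) + 19908 = 3 + 19908 = 19911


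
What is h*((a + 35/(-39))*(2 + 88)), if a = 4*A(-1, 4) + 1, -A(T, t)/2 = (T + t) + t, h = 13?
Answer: -65400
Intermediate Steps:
A(T, t) = -4*t - 2*T (A(T, t) = -2*((T + t) + t) = -2*(T + 2*t) = -4*t - 2*T)
a = -55 (a = 4*(-4*4 - 2*(-1)) + 1 = 4*(-16 + 2) + 1 = 4*(-14) + 1 = -56 + 1 = -55)
h*((a + 35/(-39))*(2 + 88)) = 13*((-55 + 35/(-39))*(2 + 88)) = 13*((-55 + 35*(-1/39))*90) = 13*((-55 - 35/39)*90) = 13*(-2180/39*90) = 13*(-65400/13) = -65400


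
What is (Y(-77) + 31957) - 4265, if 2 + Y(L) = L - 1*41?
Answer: 27572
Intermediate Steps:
Y(L) = -43 + L (Y(L) = -2 + (L - 1*41) = -2 + (L - 41) = -2 + (-41 + L) = -43 + L)
(Y(-77) + 31957) - 4265 = ((-43 - 77) + 31957) - 4265 = (-120 + 31957) - 4265 = 31837 - 4265 = 27572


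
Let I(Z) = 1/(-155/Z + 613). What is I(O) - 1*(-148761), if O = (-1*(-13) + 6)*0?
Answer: 148761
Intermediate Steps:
O = 0 (O = (13 + 6)*0 = 19*0 = 0)
I(Z) = 1/(613 - 155/Z)
I(O) - 1*(-148761) = 0/(-155 + 613*0) - 1*(-148761) = 0/(-155 + 0) + 148761 = 0/(-155) + 148761 = 0*(-1/155) + 148761 = 0 + 148761 = 148761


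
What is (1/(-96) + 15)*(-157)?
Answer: -225923/96 ≈ -2353.4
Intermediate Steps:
(1/(-96) + 15)*(-157) = (-1/96 + 15)*(-157) = (1439/96)*(-157) = -225923/96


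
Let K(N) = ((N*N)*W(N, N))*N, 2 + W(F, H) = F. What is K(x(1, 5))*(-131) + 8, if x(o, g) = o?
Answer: 139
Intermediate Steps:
W(F, H) = -2 + F
K(N) = N**3*(-2 + N) (K(N) = ((N*N)*(-2 + N))*N = (N**2*(-2 + N))*N = N**3*(-2 + N))
K(x(1, 5))*(-131) + 8 = (1**3*(-2 + 1))*(-131) + 8 = (1*(-1))*(-131) + 8 = -1*(-131) + 8 = 131 + 8 = 139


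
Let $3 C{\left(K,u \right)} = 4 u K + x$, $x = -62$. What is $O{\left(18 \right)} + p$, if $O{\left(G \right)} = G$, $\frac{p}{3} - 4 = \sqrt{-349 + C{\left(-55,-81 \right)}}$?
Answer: $30 + \sqrt{50133} \approx 253.9$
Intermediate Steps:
$C{\left(K,u \right)} = - \frac{62}{3} + \frac{4 K u}{3}$ ($C{\left(K,u \right)} = \frac{4 u K - 62}{3} = \frac{4 K u - 62}{3} = \frac{-62 + 4 K u}{3} = - \frac{62}{3} + \frac{4 K u}{3}$)
$p = 12 + \sqrt{50133}$ ($p = 12 + 3 \sqrt{-349 - \left(\frac{62}{3} + \frac{220}{3} \left(-81\right)\right)} = 12 + 3 \sqrt{-349 + \left(- \frac{62}{3} + 5940\right)} = 12 + 3 \sqrt{-349 + \frac{17758}{3}} = 12 + 3 \sqrt{\frac{16711}{3}} = 12 + 3 \frac{\sqrt{50133}}{3} = 12 + \sqrt{50133} \approx 235.9$)
$O{\left(18 \right)} + p = 18 + \left(12 + \sqrt{50133}\right) = 30 + \sqrt{50133}$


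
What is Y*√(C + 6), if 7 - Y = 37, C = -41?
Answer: -30*I*√35 ≈ -177.48*I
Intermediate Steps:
Y = -30 (Y = 7 - 1*37 = 7 - 37 = -30)
Y*√(C + 6) = -30*√(-41 + 6) = -30*I*√35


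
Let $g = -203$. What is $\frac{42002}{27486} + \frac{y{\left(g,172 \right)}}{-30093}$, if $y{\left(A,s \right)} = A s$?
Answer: $\frac{52944461}{19693719} \approx 2.6884$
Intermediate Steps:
$\frac{42002}{27486} + \frac{y{\left(g,172 \right)}}{-30093} = \frac{42002}{27486} + \frac{\left(-203\right) 172}{-30093} = 42002 \cdot \frac{1}{27486} - - \frac{4988}{4299} = \frac{21001}{13743} + \frac{4988}{4299} = \frac{52944461}{19693719}$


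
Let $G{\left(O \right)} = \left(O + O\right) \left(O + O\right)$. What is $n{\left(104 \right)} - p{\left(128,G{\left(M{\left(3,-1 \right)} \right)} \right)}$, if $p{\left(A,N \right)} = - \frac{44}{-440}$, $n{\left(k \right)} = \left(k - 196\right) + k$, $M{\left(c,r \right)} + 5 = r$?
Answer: $\frac{119}{10} \approx 11.9$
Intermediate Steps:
$M{\left(c,r \right)} = -5 + r$
$n{\left(k \right)} = -196 + 2 k$ ($n{\left(k \right)} = \left(-196 + k\right) + k = -196 + 2 k$)
$G{\left(O \right)} = 4 O^{2}$ ($G{\left(O \right)} = 2 O 2 O = 4 O^{2}$)
$p{\left(A,N \right)} = \frac{1}{10}$ ($p{\left(A,N \right)} = \left(-44\right) \left(- \frac{1}{440}\right) = \frac{1}{10}$)
$n{\left(104 \right)} - p{\left(128,G{\left(M{\left(3,-1 \right)} \right)} \right)} = \left(-196 + 2 \cdot 104\right) - \frac{1}{10} = \left(-196 + 208\right) - \frac{1}{10} = 12 - \frac{1}{10} = \frac{119}{10}$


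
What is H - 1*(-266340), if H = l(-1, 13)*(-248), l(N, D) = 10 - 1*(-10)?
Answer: 261380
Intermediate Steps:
l(N, D) = 20 (l(N, D) = 10 + 10 = 20)
H = -4960 (H = 20*(-248) = -4960)
H - 1*(-266340) = -4960 - 1*(-266340) = -4960 + 266340 = 261380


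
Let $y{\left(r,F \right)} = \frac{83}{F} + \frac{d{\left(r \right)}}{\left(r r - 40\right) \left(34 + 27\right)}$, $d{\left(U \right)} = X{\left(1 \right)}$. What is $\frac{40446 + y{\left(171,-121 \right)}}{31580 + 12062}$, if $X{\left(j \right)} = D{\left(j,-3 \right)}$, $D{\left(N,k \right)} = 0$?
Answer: $\frac{4893883}{5280682} \approx 0.92675$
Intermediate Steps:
$X{\left(j \right)} = 0$
$d{\left(U \right)} = 0$
$y{\left(r,F \right)} = \frac{83}{F}$ ($y{\left(r,F \right)} = \frac{83}{F} + \frac{0}{\left(r r - 40\right) \left(34 + 27\right)} = \frac{83}{F} + \frac{0}{\left(r^{2} - 40\right) 61} = \frac{83}{F} + \frac{0}{\left(-40 + r^{2}\right) 61} = \frac{83}{F} + \frac{0}{-2440 + 61 r^{2}} = \frac{83}{F} + 0 = \frac{83}{F}$)
$\frac{40446 + y{\left(171,-121 \right)}}{31580 + 12062} = \frac{40446 + \frac{83}{-121}}{31580 + 12062} = \frac{40446 + 83 \left(- \frac{1}{121}\right)}{43642} = \left(40446 - \frac{83}{121}\right) \frac{1}{43642} = \frac{4893883}{121} \cdot \frac{1}{43642} = \frac{4893883}{5280682}$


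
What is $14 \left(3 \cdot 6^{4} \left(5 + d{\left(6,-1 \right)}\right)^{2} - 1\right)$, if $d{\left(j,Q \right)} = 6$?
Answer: $6586258$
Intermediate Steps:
$14 \left(3 \cdot 6^{4} \left(5 + d{\left(6,-1 \right)}\right)^{2} - 1\right) = 14 \left(3 \cdot 6^{4} \left(5 + 6\right)^{2} - 1\right) = 14 \left(3 \cdot 1296 \cdot 11^{2} - 1\right) = 14 \left(3888 \cdot 121 - 1\right) = 14 \left(470448 - 1\right) = 14 \cdot 470447 = 6586258$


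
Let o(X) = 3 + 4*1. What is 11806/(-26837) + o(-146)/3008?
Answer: -751587/1717568 ≈ -0.43759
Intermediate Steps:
o(X) = 7 (o(X) = 3 + 4 = 7)
11806/(-26837) + o(-146)/3008 = 11806/(-26837) + 7/3008 = 11806*(-1/26837) + 7*(1/3008) = -11806/26837 + 7/3008 = -751587/1717568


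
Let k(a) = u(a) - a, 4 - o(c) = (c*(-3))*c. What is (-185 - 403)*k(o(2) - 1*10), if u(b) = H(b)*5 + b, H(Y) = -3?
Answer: 8820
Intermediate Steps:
u(b) = -15 + b (u(b) = -3*5 + b = -15 + b)
o(c) = 4 + 3*c² (o(c) = 4 - c*(-3)*c = 4 - (-3*c)*c = 4 - (-3)*c² = 4 + 3*c²)
k(a) = -15 (k(a) = (-15 + a) - a = -15)
(-185 - 403)*k(o(2) - 1*10) = (-185 - 403)*(-15) = -588*(-15) = 8820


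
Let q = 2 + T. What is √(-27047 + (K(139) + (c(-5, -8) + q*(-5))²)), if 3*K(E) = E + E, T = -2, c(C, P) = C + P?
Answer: 2*I*√60267/3 ≈ 163.66*I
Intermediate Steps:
q = 0 (q = 2 - 2 = 0)
K(E) = 2*E/3 (K(E) = (E + E)/3 = (2*E)/3 = 2*E/3)
√(-27047 + (K(139) + (c(-5, -8) + q*(-5))²)) = √(-27047 + ((⅔)*139 + ((-5 - 8) + 0*(-5))²)) = √(-27047 + (278/3 + (-13 + 0)²)) = √(-27047 + (278/3 + (-13)²)) = √(-27047 + (278/3 + 169)) = √(-27047 + 785/3) = √(-80356/3) = 2*I*√60267/3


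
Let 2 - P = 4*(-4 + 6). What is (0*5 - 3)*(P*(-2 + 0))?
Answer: -36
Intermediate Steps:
P = -6 (P = 2 - 4*(-4 + 6) = 2 - 4*2 = 2 - 1*8 = 2 - 8 = -6)
(0*5 - 3)*(P*(-2 + 0)) = (0*5 - 3)*(-6*(-2 + 0)) = (0 - 3)*(-6*(-2)) = -3*12 = -36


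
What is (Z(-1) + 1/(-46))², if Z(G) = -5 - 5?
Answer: 212521/2116 ≈ 100.44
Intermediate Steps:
Z(G) = -10
(Z(-1) + 1/(-46))² = (-10 + 1/(-46))² = (-10 - 1/46)² = (-461/46)² = 212521/2116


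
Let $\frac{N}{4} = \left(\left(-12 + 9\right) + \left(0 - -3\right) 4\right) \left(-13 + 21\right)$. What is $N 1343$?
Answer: $386784$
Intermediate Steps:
$N = 288$ ($N = 4 \left(\left(-12 + 9\right) + \left(0 - -3\right) 4\right) \left(-13 + 21\right) = 4 \left(-3 + \left(0 + 3\right) 4\right) 8 = 4 \left(-3 + 3 \cdot 4\right) 8 = 4 \left(-3 + 12\right) 8 = 4 \cdot 9 \cdot 8 = 4 \cdot 72 = 288$)
$N 1343 = 288 \cdot 1343 = 386784$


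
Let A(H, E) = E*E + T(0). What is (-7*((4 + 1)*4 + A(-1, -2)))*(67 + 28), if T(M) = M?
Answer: -15960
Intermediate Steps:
A(H, E) = E² (A(H, E) = E*E + 0 = E² + 0 = E²)
(-7*((4 + 1)*4 + A(-1, -2)))*(67 + 28) = (-7*((4 + 1)*4 + (-2)²))*(67 + 28) = -7*(5*4 + 4)*95 = -7*(20 + 4)*95 = -7*24*95 = -168*95 = -15960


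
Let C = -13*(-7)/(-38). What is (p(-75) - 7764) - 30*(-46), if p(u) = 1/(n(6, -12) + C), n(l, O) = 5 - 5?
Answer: -580982/91 ≈ -6384.4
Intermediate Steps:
n(l, O) = 0
C = -91/38 (C = 91*(-1/38) = -91/38 ≈ -2.3947)
p(u) = -38/91 (p(u) = 1/(0 - 91/38) = 1/(-91/38) = -38/91)
(p(-75) - 7764) - 30*(-46) = (-38/91 - 7764) - 30*(-46) = -706562/91 + 1380 = -580982/91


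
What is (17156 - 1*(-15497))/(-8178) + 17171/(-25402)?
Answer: -242468986/51934389 ≈ -4.6688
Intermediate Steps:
(17156 - 1*(-15497))/(-8178) + 17171/(-25402) = (17156 + 15497)*(-1/8178) + 17171*(-1/25402) = 32653*(-1/8178) - 17171/25402 = -32653/8178 - 17171/25402 = -242468986/51934389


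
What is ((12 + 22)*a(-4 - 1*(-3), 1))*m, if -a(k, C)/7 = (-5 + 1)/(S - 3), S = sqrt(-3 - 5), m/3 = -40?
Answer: 20160 + 13440*I*sqrt(2) ≈ 20160.0 + 19007.0*I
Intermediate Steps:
m = -120 (m = 3*(-40) = -120)
S = 2*I*sqrt(2) (S = sqrt(-8) = 2*I*sqrt(2) ≈ 2.8284*I)
a(k, C) = 28/(-3 + 2*I*sqrt(2)) (a(k, C) = -7*(-5 + 1)/(2*I*sqrt(2) - 3) = -(-28)/(-3 + 2*I*sqrt(2)) = 28/(-3 + 2*I*sqrt(2)))
((12 + 22)*a(-4 - 1*(-3), 1))*m = ((12 + 22)*(-84/17 - 56*I*sqrt(2)/17))*(-120) = (34*(-84/17 - 56*I*sqrt(2)/17))*(-120) = (-168 - 112*I*sqrt(2))*(-120) = 20160 + 13440*I*sqrt(2)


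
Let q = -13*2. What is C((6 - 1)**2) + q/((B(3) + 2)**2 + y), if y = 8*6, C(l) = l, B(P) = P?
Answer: 1799/73 ≈ 24.644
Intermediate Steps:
q = -26
y = 48
C((6 - 1)**2) + q/((B(3) + 2)**2 + y) = (6 - 1)**2 - 26/((3 + 2)**2 + 48) = 5**2 - 26/(5**2 + 48) = 25 - 26/(25 + 48) = 25 - 26/73 = 1799/73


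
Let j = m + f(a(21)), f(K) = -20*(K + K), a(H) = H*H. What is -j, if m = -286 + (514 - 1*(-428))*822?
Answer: -756398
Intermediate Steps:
a(H) = H**2
m = 774038 (m = -286 + (514 + 428)*822 = -286 + 942*822 = -286 + 774324 = 774038)
f(K) = -40*K
j = 756398 (j = 774038 - 40*21**2 = 774038 - 40*441 = 774038 - 17640 = 756398)
-j = -1*756398 = -756398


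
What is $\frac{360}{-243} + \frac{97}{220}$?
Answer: $- \frac{6181}{5940} \approx -1.0406$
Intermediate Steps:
$\frac{360}{-243} + \frac{97}{220} = 360 \left(- \frac{1}{243}\right) + 97 \cdot \frac{1}{220} = - \frac{40}{27} + \frac{97}{220} = - \frac{6181}{5940}$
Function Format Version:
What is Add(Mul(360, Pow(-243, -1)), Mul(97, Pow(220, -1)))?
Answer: Rational(-6181, 5940) ≈ -1.0406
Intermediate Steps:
Add(Mul(360, Pow(-243, -1)), Mul(97, Pow(220, -1))) = Add(Mul(360, Rational(-1, 243)), Mul(97, Rational(1, 220))) = Add(Rational(-40, 27), Rational(97, 220)) = Rational(-6181, 5940)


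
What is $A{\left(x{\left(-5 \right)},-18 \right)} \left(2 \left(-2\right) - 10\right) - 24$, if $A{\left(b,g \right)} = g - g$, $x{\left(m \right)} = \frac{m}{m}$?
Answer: $-24$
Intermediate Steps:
$x{\left(m \right)} = 1$
$A{\left(b,g \right)} = 0$
$A{\left(x{\left(-5 \right)},-18 \right)} \left(2 \left(-2\right) - 10\right) - 24 = 0 \left(2 \left(-2\right) - 10\right) - 24 = 0 \left(-4 - 10\right) - 24 = 0 \left(-14\right) - 24 = 0 - 24 = -24$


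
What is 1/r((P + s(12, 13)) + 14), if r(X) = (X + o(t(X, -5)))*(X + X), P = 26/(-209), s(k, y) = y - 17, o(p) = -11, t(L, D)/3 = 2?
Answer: -43681/970080 ≈ -0.045028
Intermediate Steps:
t(L, D) = 6 (t(L, D) = 3*2 = 6)
s(k, y) = -17 + y
P = -26/209 (P = 26*(-1/209) = -26/209 ≈ -0.12440)
r(X) = 2*X*(-11 + X) (r(X) = (X - 11)*(X + X) = (-11 + X)*(2*X) = 2*X*(-11 + X))
1/r((P + s(12, 13)) + 14) = 1/(2*((-26/209 + (-17 + 13)) + 14)*(-11 + ((-26/209 + (-17 + 13)) + 14))) = 1/(2*((-26/209 - 4) + 14)*(-11 + ((-26/209 - 4) + 14))) = 1/(2*(-862/209 + 14)*(-11 + (-862/209 + 14))) = 1/(2*(2064/209)*(-11 + 2064/209)) = 1/(2*(2064/209)*(-235/209)) = 1/(-970080/43681) = -43681/970080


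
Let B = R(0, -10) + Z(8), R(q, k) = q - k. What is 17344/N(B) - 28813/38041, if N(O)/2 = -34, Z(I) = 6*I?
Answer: -165435597/646697 ≈ -255.82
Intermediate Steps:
B = 58 (B = (0 - 1*(-10)) + 6*8 = (0 + 10) + 48 = 10 + 48 = 58)
N(O) = -68 (N(O) = 2*(-34) = -68)
17344/N(B) - 28813/38041 = 17344/(-68) - 28813/38041 = 17344*(-1/68) - 28813*1/38041 = -4336/17 - 28813/38041 = -165435597/646697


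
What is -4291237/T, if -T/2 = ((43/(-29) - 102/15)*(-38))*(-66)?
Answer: -622229365/6024216 ≈ -103.29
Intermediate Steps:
T = 6024216/145 (T = -2*(43/(-29) - 102/15)*(-38)*(-66) = -2*(43*(-1/29) - 102*1/15)*(-38)*(-66) = -2*(-43/29 - 34/5)*(-38)*(-66) = -2*(-1201/145*(-38))*(-66) = -91276*(-66)/145 = -2*(-3012108/145) = 6024216/145 ≈ 41546.)
-4291237/T = -4291237/6024216/145 = -4291237*145/6024216 = -622229365/6024216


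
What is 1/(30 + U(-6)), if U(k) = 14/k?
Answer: 3/83 ≈ 0.036145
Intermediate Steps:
1/(30 + U(-6)) = 1/(30 + 14/(-6)) = 1/(30 + 14*(-⅙)) = 1/(30 - 7/3) = 1/(83/3) = 3/83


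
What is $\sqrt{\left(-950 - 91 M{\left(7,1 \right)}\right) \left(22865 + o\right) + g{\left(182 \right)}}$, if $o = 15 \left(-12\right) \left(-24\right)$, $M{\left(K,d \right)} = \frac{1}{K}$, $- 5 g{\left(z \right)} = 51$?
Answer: $\frac{i \sqrt{654479130}}{5} \approx 5116.6 i$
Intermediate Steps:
$g{\left(z \right)} = - \frac{51}{5}$ ($g{\left(z \right)} = \left(- \frac{1}{5}\right) 51 = - \frac{51}{5}$)
$o = 4320$ ($o = \left(-180\right) \left(-24\right) = 4320$)
$\sqrt{\left(-950 - 91 M{\left(7,1 \right)}\right) \left(22865 + o\right) + g{\left(182 \right)}} = \sqrt{\left(-950 - \frac{91}{7}\right) \left(22865 + 4320\right) - \frac{51}{5}} = \sqrt{\left(-950 - 13\right) 27185 - \frac{51}{5}} = \sqrt{\left(-963\right) 27185 - \frac{51}{5}} = \sqrt{-26179155 - \frac{51}{5}} = \sqrt{- \frac{130895826}{5}} = \frac{i \sqrt{654479130}}{5}$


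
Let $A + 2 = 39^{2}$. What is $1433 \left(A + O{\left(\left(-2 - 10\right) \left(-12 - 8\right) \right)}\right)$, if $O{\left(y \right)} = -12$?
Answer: $2159531$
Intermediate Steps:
$A = 1519$ ($A = -2 + 39^{2} = -2 + 1521 = 1519$)
$1433 \left(A + O{\left(\left(-2 - 10\right) \left(-12 - 8\right) \right)}\right) = 1433 \left(1519 - 12\right) = 1433 \cdot 1507 = 2159531$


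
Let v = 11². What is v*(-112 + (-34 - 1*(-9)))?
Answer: -16577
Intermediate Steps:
v = 121
v*(-112 + (-34 - 1*(-9))) = 121*(-112 + (-34 - 1*(-9))) = 121*(-112 + (-34 + 9)) = 121*(-112 - 25) = 121*(-137) = -16577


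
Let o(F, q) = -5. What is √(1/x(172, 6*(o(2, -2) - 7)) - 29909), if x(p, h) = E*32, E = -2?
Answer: I*√1914177/8 ≈ 172.94*I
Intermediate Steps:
x(p, h) = -64 (x(p, h) = -2*32 = -64)
√(1/x(172, 6*(o(2, -2) - 7)) - 29909) = √(1/(-64) - 29909) = √(-1/64 - 29909) = √(-1914177/64) = I*√1914177/8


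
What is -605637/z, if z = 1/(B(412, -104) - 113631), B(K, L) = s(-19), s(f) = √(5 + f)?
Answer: 68819137947 - 605637*I*√14 ≈ 6.8819e+10 - 2.2661e+6*I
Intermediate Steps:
B(K, L) = I*√14 (B(K, L) = √(5 - 19) = √(-14) = I*√14)
z = 1/(-113631 + I*√14) (z = 1/(I*√14 - 113631) = 1/(-113631 + I*√14) ≈ -8.8004e-6 - 2.9e-10*I)
-605637/z = -605637/(-16233/1844572025 - I*√14/12912004175)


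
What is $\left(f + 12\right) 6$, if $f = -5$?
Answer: $42$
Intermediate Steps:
$\left(f + 12\right) 6 = \left(-5 + 12\right) 6 = 7 \cdot 6 = 42$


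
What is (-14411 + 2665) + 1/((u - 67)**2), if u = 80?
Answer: -1985073/169 ≈ -11746.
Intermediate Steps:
(-14411 + 2665) + 1/((u - 67)**2) = (-14411 + 2665) + 1/((80 - 67)**2) = -11746 + 1/(13**2) = -11746 + 1/169 = -1985073/169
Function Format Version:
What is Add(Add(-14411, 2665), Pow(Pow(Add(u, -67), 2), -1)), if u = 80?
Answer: Rational(-1985073, 169) ≈ -11746.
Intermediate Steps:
Add(Add(-14411, 2665), Pow(Pow(Add(u, -67), 2), -1)) = Add(Add(-14411, 2665), Pow(Pow(Add(80, -67), 2), -1)) = Add(-11746, Pow(Pow(13, 2), -1)) = Add(-11746, Pow(169, -1)) = Add(-11746, Rational(1, 169)) = Rational(-1985073, 169)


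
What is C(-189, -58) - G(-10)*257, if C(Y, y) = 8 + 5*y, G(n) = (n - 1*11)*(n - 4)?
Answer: -75840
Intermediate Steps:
G(n) = (-11 + n)*(-4 + n) (G(n) = (n - 11)*(-4 + n) = (-11 + n)*(-4 + n))
C(-189, -58) - G(-10)*257 = (8 + 5*(-58)) - (44 + (-10)² - 15*(-10))*257 = (8 - 290) - (44 + 100 + 150)*257 = -282 - 294*257 = -282 - 1*75558 = -282 - 75558 = -75840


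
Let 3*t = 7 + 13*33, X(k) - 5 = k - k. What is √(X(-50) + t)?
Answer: √1353/3 ≈ 12.261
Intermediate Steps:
X(k) = 5 (X(k) = 5 + (k - k) = 5 + 0 = 5)
t = 436/3 (t = (7 + 13*33)/3 = (7 + 429)/3 = (⅓)*436 = 436/3 ≈ 145.33)
√(X(-50) + t) = √(5 + 436/3) = √(451/3) = √1353/3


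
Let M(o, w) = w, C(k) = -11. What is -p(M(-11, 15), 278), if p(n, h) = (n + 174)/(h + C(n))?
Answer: -63/89 ≈ -0.70786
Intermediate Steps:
p(n, h) = (174 + n)/(-11 + h) (p(n, h) = (n + 174)/(h - 11) = (174 + n)/(-11 + h))
-p(M(-11, 15), 278) = -(174 + 15)/(-11 + 278) = -189/267 = -1*63/89 = -63/89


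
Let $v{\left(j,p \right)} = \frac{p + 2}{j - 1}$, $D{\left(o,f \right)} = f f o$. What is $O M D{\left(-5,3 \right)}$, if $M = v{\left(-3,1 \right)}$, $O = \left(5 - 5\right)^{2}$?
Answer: $0$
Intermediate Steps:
$O = 0$ ($O = 0^{2} = 0$)
$D{\left(o,f \right)} = o f^{2}$ ($D{\left(o,f \right)} = f^{2} o = o f^{2}$)
$v{\left(j,p \right)} = \frac{2 + p}{-1 + j}$
$M = - \frac{3}{4}$ ($M = \frac{2 + 1}{-1 - 3} = \frac{1}{-4} \cdot 3 = \left(- \frac{1}{4}\right) 3 = - \frac{3}{4} \approx -0.75$)
$O M D{\left(-5,3 \right)} = 0 \left(- \frac{3}{4}\right) \left(- 5 \cdot 3^{2}\right) = 0 \left(\left(-5\right) 9\right) = 0 \left(-45\right) = 0$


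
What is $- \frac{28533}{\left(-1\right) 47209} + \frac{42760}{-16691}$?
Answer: $- \frac{1542412537}{787965419} \approx -1.9575$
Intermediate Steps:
$- \frac{28533}{\left(-1\right) 47209} + \frac{42760}{-16691} = - \frac{28533}{-47209} + 42760 \left(- \frac{1}{16691}\right) = \left(-28533\right) \left(- \frac{1}{47209}\right) - \frac{42760}{16691} = \frac{28533}{47209} - \frac{42760}{16691} = - \frac{1542412537}{787965419}$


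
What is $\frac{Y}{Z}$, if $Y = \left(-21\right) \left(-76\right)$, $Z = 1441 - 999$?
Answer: $\frac{798}{221} \approx 3.6109$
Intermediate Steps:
$Z = 442$
$Y = 1596$
$\frac{Y}{Z} = \frac{1596}{442} = 1596 \cdot \frac{1}{442} = \frac{798}{221}$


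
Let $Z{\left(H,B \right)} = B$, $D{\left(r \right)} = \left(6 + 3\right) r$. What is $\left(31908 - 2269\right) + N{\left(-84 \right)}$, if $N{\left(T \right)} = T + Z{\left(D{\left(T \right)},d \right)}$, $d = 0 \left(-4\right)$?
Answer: $29555$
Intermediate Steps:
$d = 0$
$D{\left(r \right)} = 9 r$
$N{\left(T \right)} = T$ ($N{\left(T \right)} = T + 0 = T$)
$\left(31908 - 2269\right) + N{\left(-84 \right)} = \left(31908 - 2269\right) - 84 = 29639 - 84 = 29555$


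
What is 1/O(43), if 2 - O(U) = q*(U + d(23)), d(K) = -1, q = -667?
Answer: 1/28016 ≈ 3.5694e-5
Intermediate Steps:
O(U) = -665 + 667*U (O(U) = 2 - (-667)*(U - 1) = 2 - (-667)*(-1 + U) = 2 - (667 - 667*U) = 2 + (-667 + 667*U) = -665 + 667*U)
1/O(43) = 1/(-665 + 667*43) = 1/(-665 + 28681) = 1/28016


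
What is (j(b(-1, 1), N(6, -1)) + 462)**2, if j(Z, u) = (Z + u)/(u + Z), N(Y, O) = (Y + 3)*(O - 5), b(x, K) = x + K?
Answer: 214369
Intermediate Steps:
b(x, K) = K + x
N(Y, O) = (-5 + O)*(3 + Y) (N(Y, O) = (3 + Y)*(-5 + O) = (-5 + O)*(3 + Y))
j(Z, u) = 1 (j(Z, u) = (Z + u)/(Z + u) = 1)
(j(b(-1, 1), N(6, -1)) + 462)**2 = (1 + 462)**2 = 463**2 = 214369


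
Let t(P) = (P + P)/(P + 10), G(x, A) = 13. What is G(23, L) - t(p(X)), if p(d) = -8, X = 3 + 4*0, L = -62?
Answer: 21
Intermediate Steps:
X = 3 (X = 3 + 0 = 3)
t(P) = 2*P/(10 + P) (t(P) = (2*P)/(10 + P) = 2*P/(10 + P))
G(23, L) - t(p(X)) = 13 - 2*(-8)/(10 - 8) = 13 - 2*(-8)/2 = 13 - 1*(-8) = 13 + 8 = 21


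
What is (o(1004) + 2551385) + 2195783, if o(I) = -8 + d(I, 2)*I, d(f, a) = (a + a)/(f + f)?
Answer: 4747162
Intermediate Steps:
d(f, a) = a/f (d(f, a) = (2*a)/((2*f)) = (2*a)*(1/(2*f)) = a/f)
o(I) = -6 (o(I) = -8 + (2/I)*I = -8 + 2 = -6)
(o(1004) + 2551385) + 2195783 = (-6 + 2551385) + 2195783 = 2551379 + 2195783 = 4747162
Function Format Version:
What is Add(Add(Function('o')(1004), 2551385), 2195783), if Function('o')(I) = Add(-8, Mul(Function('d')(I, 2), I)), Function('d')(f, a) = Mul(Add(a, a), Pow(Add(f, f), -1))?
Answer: 4747162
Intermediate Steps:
Function('d')(f, a) = Mul(a, Pow(f, -1)) (Function('d')(f, a) = Mul(Mul(2, a), Pow(Mul(2, f), -1)) = Mul(Mul(2, a), Mul(Rational(1, 2), Pow(f, -1))) = Mul(a, Pow(f, -1)))
Function('o')(I) = -6 (Function('o')(I) = Add(-8, Mul(Mul(2, Pow(I, -1)), I)) = Add(-8, 2) = -6)
Add(Add(Function('o')(1004), 2551385), 2195783) = Add(Add(-6, 2551385), 2195783) = Add(2551379, 2195783) = 4747162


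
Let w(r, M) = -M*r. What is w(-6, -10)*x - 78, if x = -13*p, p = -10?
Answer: -7878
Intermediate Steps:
w(r, M) = -M*r
x = 130 (x = -13*(-10) = 130)
w(-6, -10)*x - 78 = -1*(-10)*(-6)*130 - 78 = -60*130 - 78 = -7800 - 78 = -7878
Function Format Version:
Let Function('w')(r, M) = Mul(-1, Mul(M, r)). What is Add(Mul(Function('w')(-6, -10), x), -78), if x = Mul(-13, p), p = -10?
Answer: -7878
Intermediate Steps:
Function('w')(r, M) = Mul(-1, M, r)
x = 130 (x = Mul(-13, -10) = 130)
Add(Mul(Function('w')(-6, -10), x), -78) = Add(Mul(Mul(-1, -10, -6), 130), -78) = Add(Mul(-60, 130), -78) = Add(-7800, -78) = -7878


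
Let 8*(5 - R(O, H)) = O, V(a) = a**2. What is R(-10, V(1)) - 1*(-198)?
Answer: 817/4 ≈ 204.25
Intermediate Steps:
R(O, H) = 5 - O/8
R(-10, V(1)) - 1*(-198) = (5 - 1/8*(-10)) - 1*(-198) = (5 + 5/4) + 198 = 25/4 + 198 = 817/4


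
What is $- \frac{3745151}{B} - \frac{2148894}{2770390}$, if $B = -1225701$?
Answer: $\frac{3870813677098}{1697834896695} \approx 2.2799$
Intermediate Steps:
$- \frac{3745151}{B} - \frac{2148894}{2770390} = - \frac{3745151}{-1225701} - \frac{2148894}{2770390} = \left(-3745151\right) \left(- \frac{1}{1225701}\right) - \frac{1074447}{1385195} = \frac{3745151}{1225701} - \frac{1074447}{1385195} = \frac{3870813677098}{1697834896695}$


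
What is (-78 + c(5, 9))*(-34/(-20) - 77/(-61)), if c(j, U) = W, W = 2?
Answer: -68666/305 ≈ -225.13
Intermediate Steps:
c(j, U) = 2
(-78 + c(5, 9))*(-34/(-20) - 77/(-61)) = (-78 + 2)*(-34/(-20) - 77/(-61)) = -76*(-34*(-1/20) - 77*(-1/61)) = -76*(17/10 + 77/61) = -76*1807/610 = -68666/305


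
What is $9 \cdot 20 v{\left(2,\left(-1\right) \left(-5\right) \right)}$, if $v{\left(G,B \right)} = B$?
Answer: $900$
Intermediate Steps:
$9 \cdot 20 v{\left(2,\left(-1\right) \left(-5\right) \right)} = 9 \cdot 20 \left(\left(-1\right) \left(-5\right)\right) = 180 \cdot 5 = 900$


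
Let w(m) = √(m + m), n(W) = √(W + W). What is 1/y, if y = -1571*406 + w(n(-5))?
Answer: -1/(637826 - 2^(¾)*5^(¼)*√I) ≈ -1.5678e-6 - 4.3712e-12*I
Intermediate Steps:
n(W) = √2*√W (n(W) = √(2*W) = √2*√W)
w(m) = √2*√m (w(m) = √(2*m) = √2*√m)
y = -637826 + 2^(¾)*5^(¼)*√I (y = -1571*406 + √2*√(√2*√(-5)) = -637826 + √2*√(√2*(I*√5)) = -637826 + √2*√(I*√10) = -637826 + √2*(10^(¼)*√I) = -637826 + 2^(¾)*5^(¼)*√I ≈ -6.3782e+5 + 1.7783*I)
1/y = 1/(-637826 + 2^(¾)*5^(¼)*√I)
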